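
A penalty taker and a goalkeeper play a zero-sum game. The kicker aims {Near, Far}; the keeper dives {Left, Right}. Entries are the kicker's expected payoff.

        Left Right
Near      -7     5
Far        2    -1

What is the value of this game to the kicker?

Row minima: Near → -7, Far → -1; maximin = -1.
Column maxima: Left → 2, Right → 5; minimax = 2.
-1 ≠ 2, so there is no saddle point; optimal play is mixed.
Let the kicker play Near with probability p. Expected payoff against Left: (-7)p + 2(1−p) = −9p + 2; against Right: 5p + (-1)(1−p) = 6p − 1.
Setting these equal: −9p + 2 = 6p − 1 ⇒ −15p = -3 ⇒ p = 1/5, and the value is (-9)·(1/5) + 2 = 1/5.
For the keeper: with q = P(Left), equating Near's and Far's payoffs gives −12q + 5 = 3q − 1 ⇒ q = 2/5.

1/5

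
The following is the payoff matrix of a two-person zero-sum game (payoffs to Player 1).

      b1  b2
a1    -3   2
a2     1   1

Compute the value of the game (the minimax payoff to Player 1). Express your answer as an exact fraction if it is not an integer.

1

Row minima: a1 → -3, a2 → 1; maximin = 1.
Column maxima: b1 → 1, b2 → 2; minimax = 1.
Since maximin = minimax = 1, there is a saddle point and the value is 1.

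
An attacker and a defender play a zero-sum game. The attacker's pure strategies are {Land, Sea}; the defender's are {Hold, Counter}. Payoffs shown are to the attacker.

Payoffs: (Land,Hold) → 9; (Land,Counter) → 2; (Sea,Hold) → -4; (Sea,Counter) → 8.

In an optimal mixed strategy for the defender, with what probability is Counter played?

13/19

Row minima: Land → 2, Sea → -4; maximin = 2.
Column maxima: Hold → 9, Counter → 8; minimax = 8.
2 ≠ 8, so there is no saddle point; optimal play is mixed.
Let the attacker play Land with probability p. Expected payoff against Hold: 9p + (-4)(1−p) = 13p − 4; against Counter: 2p + 8(1−p) = −6p + 8.
Setting these equal: 13p − 4 = −6p + 8 ⇒ 19p = 12 ⇒ p = 12/19, and the value is (13)·(12/19) − 4 = 80/19.
For the defender: with q = P(Hold), equating Land's and Sea's payoffs gives 7q + 2 = −12q + 8 ⇒ q = 6/19.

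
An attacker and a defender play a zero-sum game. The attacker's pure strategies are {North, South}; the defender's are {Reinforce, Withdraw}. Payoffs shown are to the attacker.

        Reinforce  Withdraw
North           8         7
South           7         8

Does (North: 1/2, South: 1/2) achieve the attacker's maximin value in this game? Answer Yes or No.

Yes

Against Reinforce this mix gives (1/2)·8 + (1/2)·7 = 15/2.
Against Withdraw this mix gives (1/2)·7 + (1/2)·8 = 15/2.
All of the defender's active replies (Reinforce, Withdraw) yield 15/2, and no column does worse for the attacker. The mix makes the defender indifferent and guarantees 15/2, so it is optimal.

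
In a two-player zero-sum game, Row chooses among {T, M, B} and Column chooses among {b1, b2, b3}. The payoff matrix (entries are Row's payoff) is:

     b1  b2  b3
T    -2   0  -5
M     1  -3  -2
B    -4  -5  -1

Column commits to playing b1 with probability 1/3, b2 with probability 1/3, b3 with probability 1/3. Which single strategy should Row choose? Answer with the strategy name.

Expected payoff of T: (1/3)·(-2) + (1/3)·0 + (1/3)·(-5) = -7/3.
Expected payoff of M: (1/3)·1 + (1/3)·(-3) + (1/3)·(-2) = -4/3.
Expected payoff of B: (1/3)·(-4) + (1/3)·(-5) + (1/3)·(-1) = -10/3.
The largest is -4/3, so Row's best response is M.

M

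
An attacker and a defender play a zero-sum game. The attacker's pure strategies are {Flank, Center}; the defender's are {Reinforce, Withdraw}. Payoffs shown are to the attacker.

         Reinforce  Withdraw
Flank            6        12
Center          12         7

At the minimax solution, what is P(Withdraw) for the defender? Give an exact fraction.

6/11

Row minima: Flank → 6, Center → 7; maximin = 7.
Column maxima: Reinforce → 12, Withdraw → 12; minimax = 12.
7 ≠ 12, so there is no saddle point; optimal play is mixed.
Let the attacker play Flank with probability p. Expected payoff against Reinforce: 6p + 12(1−p) = −6p + 12; against Withdraw: 12p + 7(1−p) = 5p + 7.
Setting these equal: −6p + 12 = 5p + 7 ⇒ −11p = -5 ⇒ p = 5/11, and the value is (-6)·(5/11) + 12 = 102/11.
For the defender: with q = P(Reinforce), equating Flank's and Center's payoffs gives −6q + 12 = 5q + 7 ⇒ q = 5/11.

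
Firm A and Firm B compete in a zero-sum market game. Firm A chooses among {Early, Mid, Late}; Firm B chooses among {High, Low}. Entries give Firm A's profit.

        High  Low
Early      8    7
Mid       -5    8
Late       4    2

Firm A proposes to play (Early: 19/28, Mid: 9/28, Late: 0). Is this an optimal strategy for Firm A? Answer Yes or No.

No

Against High this mix gives (19/28)·8 + (9/28)·(-5) = 107/28.
Against Low this mix gives (19/28)·7 + (9/28)·8 = 205/28.
Firm B will play High, holding Firm A to 107/28. Shifting weight toward the row that does better against High would raise this floor (the equalizing mix achieves 99/14 against both High and Low), so the proposed strategy is not optimal.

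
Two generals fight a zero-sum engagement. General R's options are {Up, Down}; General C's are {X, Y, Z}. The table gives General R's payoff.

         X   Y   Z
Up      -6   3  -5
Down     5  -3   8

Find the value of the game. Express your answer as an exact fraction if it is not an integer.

Row minima: Up → -6, Down → -3; maximin = -3.
Column maxima: X → 5, Y → 3, Z → 8; minimax = 3.
-3 ≠ 3, so there is no saddle point; optimal play is mixed.
Z is strictly dominated by X (it gives General R strictly more in every row), so General C never plays it.
On the remaining 2×2 (Up, Down vs X, Y):
Let General R play Up with probability p. Expected payoff against X: (-6)p + 5(1−p) = −11p + 5; against Y: 3p + (-3)(1−p) = 6p − 3.
Setting these equal: −11p + 5 = 6p − 3 ⇒ −17p = -8 ⇒ p = 8/17, and the value is (-11)·(8/17) + 5 = -3/17.
For General C: with q = P(X), equating Up's and Down's payoffs gives −9q + 3 = 8q − 3 ⇒ q = 6/17.

-3/17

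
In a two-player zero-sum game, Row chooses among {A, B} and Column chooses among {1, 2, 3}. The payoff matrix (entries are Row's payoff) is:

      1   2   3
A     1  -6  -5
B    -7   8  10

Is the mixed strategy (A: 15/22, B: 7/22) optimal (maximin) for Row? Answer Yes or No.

Against 1 this mix gives (15/22)·1 + (7/22)·(-7) = -17/11.
Against 2 this mix gives (15/22)·(-6) + (7/22)·8 = -17/11.
Against 3 this mix gives (15/22)·(-5) + (7/22)·10 = -5/22.
All of Column's active replies (1, 2) yield -17/11, and no column does worse for Row. The mix makes Column indifferent and guarantees -17/11, so it is optimal.

Yes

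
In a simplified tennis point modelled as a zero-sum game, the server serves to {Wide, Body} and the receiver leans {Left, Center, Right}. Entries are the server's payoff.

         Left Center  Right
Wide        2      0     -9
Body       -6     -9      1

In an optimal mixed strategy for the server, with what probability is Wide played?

Row minima: Wide → -9, Body → -9; maximin = -9.
Column maxima: Left → 2, Center → 0, Right → 1; minimax = 0.
-9 ≠ 0, so there is no saddle point; optimal play is mixed.
Left is strictly dominated by Center (it gives the server strictly more in every row), so the receiver never plays it.
On the remaining 2×2 (Wide, Body vs Center, Right):
Let the server play Wide with probability p. Expected payoff against Center: 0p + (-9)(1−p) = 9p − 9; against Right: (-9)p + 1(1−p) = −10p + 1.
Setting these equal: 9p − 9 = −10p + 1 ⇒ 19p = 10 ⇒ p = 10/19, and the value is (9)·(10/19) − 9 = -81/19.
For the receiver: with q = P(Center), equating Wide's and Body's payoffs gives 9q − 9 = −10q + 1 ⇒ q = 10/19.

10/19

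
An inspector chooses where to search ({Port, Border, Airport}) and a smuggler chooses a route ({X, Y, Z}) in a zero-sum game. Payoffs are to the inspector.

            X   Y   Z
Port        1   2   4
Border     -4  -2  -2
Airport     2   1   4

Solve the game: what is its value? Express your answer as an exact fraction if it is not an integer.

Row minima: Port → 1, Border → -4, Airport → 1; maximin = 1.
Column maxima: X → 2, Y → 2, Z → 4; minimax = 2.
1 ≠ 2, so there is no saddle point; optimal play is mixed.
Border is strictly dominated by Port, so the inspector never plays it.
Z is strictly dominated by X (it gives the inspector strictly more in every row), so the smuggler never plays it.
On the remaining 2×2 (Port, Airport vs X, Y):
Let the inspector play Port with probability p. Expected payoff against X: 1p + 2(1−p) = −p + 2; against Y: 2p + 1(1−p) = p + 1.
Setting these equal: −p + 2 = p + 1 ⇒ −2p = -1 ⇒ p = 1/2, and the value is (-1)·(1/2) + 2 = 3/2.
For the smuggler: with q = P(X), equating Port's and Airport's payoffs gives −q + 2 = q + 1 ⇒ q = 1/2.

3/2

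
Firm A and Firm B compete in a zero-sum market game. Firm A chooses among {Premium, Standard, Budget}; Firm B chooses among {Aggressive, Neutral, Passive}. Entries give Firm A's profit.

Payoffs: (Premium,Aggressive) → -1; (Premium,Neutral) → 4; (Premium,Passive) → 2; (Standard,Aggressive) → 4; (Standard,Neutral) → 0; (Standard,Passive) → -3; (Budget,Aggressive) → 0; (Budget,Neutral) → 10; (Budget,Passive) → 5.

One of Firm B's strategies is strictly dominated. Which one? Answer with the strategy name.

Neutral

Passive holds Firm A's payoff strictly below Neutral in every row: 2 < 4, -3 < 0, 5 < 10.
So Neutral is strictly dominated for Firm B.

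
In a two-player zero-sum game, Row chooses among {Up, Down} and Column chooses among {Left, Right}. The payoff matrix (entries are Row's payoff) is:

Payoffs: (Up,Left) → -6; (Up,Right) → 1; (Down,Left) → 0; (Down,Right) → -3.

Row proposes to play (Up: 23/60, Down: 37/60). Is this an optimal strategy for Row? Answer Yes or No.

Against Left this mix gives (23/60)·(-6) + (37/60)·0 = -23/10.
Against Right this mix gives (23/60)·1 + (37/60)·(-3) = -22/15.
Column will play Left, holding Row to -23/10. Shifting weight toward the row that does better against Left would raise this floor (the equalizing mix achieves -9/5 against both Left and Right), so the proposed strategy is not optimal.

No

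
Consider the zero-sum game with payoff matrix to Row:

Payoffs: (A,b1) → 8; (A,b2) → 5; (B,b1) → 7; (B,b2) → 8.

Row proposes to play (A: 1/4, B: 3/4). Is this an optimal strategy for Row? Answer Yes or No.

Yes

Against b1 this mix gives (1/4)·8 + (3/4)·7 = 29/4.
Against b2 this mix gives (1/4)·5 + (3/4)·8 = 29/4.
All of Column's active replies (b1, b2) yield 29/4, and no column does worse for Row. The mix makes Column indifferent and guarantees 29/4, so it is optimal.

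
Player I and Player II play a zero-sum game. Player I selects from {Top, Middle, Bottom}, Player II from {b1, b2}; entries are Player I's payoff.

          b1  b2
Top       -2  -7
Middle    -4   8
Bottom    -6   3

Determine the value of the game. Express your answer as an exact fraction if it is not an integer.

-44/17

Row minima: Top → -7, Middle → -4, Bottom → -6; maximin = -4.
Column maxima: b1 → -2, b2 → 8; minimax = -2.
-4 ≠ -2, so there is no saddle point; optimal play is mixed.
Bottom is strictly dominated by Middle, so Player I never plays it.
On the remaining 2×2 (Top, Middle vs b1, b2):
Let Player I play Top with probability p. Expected payoff against b1: (-2)p + (-4)(1−p) = 2p − 4; against b2: (-7)p + 8(1−p) = −15p + 8.
Setting these equal: 2p − 4 = −15p + 8 ⇒ 17p = 12 ⇒ p = 12/17, and the value is (2)·(12/17) − 4 = -44/17.
For Player II: with q = P(b1), equating Top's and Middle's payoffs gives 5q − 7 = −12q + 8 ⇒ q = 15/17.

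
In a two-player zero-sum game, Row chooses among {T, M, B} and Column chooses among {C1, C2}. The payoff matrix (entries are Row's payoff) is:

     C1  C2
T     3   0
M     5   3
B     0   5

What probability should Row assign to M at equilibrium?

5/7

Row minima: T → 0, M → 3, B → 0; maximin = 3.
Column maxima: C1 → 5, C2 → 5; minimax = 5.
3 ≠ 5, so there is no saddle point; optimal play is mixed.
T is strictly dominated by M, so Row never plays it.
On the remaining 2×2 (M, B vs C1, C2):
Let Row play M with probability p. Expected payoff against C1: 5p + 0(1−p) = 5p; against C2: 3p + 5(1−p) = −2p + 5.
Setting these equal: 5p = −2p + 5 ⇒ 7p = 5 ⇒ p = 5/7, and the value is (5)·(5/7) = 25/7.
For Column: with q = P(C1), equating M's and B's payoffs gives 2q + 3 = −5q + 5 ⇒ q = 2/7.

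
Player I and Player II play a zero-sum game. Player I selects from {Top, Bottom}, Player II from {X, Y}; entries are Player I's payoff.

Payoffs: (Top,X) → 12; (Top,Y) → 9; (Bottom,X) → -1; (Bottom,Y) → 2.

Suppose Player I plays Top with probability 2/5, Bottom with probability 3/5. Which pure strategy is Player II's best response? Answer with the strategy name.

If Player II plays X, Player I's expected payoff is (2/5)·12 + (3/5)·(-1) = 21/5.
If Player II plays Y, Player I's expected payoff is (2/5)·9 + (3/5)·2 = 24/5.
Player II minimizes Player I's payoff; the smallest is 21/5, so the best response is X.

X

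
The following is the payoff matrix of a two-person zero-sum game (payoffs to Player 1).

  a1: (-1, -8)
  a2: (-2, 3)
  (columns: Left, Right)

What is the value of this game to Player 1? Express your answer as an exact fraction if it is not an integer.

-19/12

Row minima: a1 → -8, a2 → -2; maximin = -2.
Column maxima: Left → -1, Right → 3; minimax = -1.
-2 ≠ -1, so there is no saddle point; optimal play is mixed.
Let Player 1 play a1 with probability p. Expected payoff against Left: (-1)p + (-2)(1−p) = p − 2; against Right: (-8)p + 3(1−p) = −11p + 3.
Setting these equal: p − 2 = −11p + 3 ⇒ 12p = 5 ⇒ p = 5/12, and the value is (1)·(5/12) − 2 = -19/12.
For Player 2: with q = P(Left), equating a1's and a2's payoffs gives 7q − 8 = −5q + 3 ⇒ q = 11/12.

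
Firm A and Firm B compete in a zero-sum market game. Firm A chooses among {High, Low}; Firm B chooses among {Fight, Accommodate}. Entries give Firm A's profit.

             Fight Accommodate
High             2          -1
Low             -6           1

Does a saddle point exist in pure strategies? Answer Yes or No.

No

Row minima: High → -1, Low → -6; maximin = -1.
Column maxima: Fight → 2, Accommodate → 1; minimax = 1.
-1 ≠ 1, so no pure-strategy equilibrium exists.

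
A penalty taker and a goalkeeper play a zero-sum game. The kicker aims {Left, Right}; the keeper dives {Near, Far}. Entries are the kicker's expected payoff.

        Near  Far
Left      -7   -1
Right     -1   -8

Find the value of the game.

Row minima: Left → -7, Right → -8; maximin = -7.
Column maxima: Near → -1, Far → -1; minimax = -1.
-7 ≠ -1, so there is no saddle point; optimal play is mixed.
Let the kicker play Left with probability p. Expected payoff against Near: (-7)p + (-1)(1−p) = −6p − 1; against Far: (-1)p + (-8)(1−p) = 7p − 8.
Setting these equal: −6p − 1 = 7p − 8 ⇒ −13p = -7 ⇒ p = 7/13, and the value is (-6)·(7/13) − 1 = -55/13.
For the keeper: with q = P(Near), equating Left's and Right's payoffs gives −6q − 1 = 7q − 8 ⇒ q = 7/13.

-55/13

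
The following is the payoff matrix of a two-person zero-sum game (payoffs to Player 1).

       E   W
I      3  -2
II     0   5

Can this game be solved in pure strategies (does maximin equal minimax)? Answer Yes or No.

No

Row minima: I → -2, II → 0; maximin = 0.
Column maxima: E → 3, W → 5; minimax = 3.
0 ≠ 3, so no pure-strategy equilibrium exists.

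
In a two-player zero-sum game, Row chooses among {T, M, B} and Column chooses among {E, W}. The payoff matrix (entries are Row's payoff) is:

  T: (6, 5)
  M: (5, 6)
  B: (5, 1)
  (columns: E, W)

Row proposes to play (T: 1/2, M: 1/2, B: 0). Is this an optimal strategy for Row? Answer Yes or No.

Yes

Against E this mix gives (1/2)·6 + (1/2)·5 = 11/2.
Against W this mix gives (1/2)·5 + (1/2)·6 = 11/2.
All of Column's active replies (E, W) yield 11/2, and no column does worse for Row. The mix makes Column indifferent and guarantees 11/2, so it is optimal.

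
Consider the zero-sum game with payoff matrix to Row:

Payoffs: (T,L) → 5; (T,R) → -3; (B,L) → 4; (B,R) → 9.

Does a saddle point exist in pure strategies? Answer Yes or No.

No

Row minima: T → -3, B → 4; maximin = 4.
Column maxima: L → 5, R → 9; minimax = 5.
4 ≠ 5, so no pure-strategy equilibrium exists.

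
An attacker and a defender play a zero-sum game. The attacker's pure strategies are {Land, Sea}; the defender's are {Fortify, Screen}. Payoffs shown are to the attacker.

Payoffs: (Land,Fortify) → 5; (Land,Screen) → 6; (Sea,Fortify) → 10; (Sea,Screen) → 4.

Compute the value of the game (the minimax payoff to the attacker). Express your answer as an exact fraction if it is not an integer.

Row minima: Land → 5, Sea → 4; maximin = 5.
Column maxima: Fortify → 10, Screen → 6; minimax = 6.
5 ≠ 6, so there is no saddle point; optimal play is mixed.
Let the attacker play Land with probability p. Expected payoff against Fortify: 5p + 10(1−p) = −5p + 10; against Screen: 6p + 4(1−p) = 2p + 4.
Setting these equal: −5p + 10 = 2p + 4 ⇒ −7p = -6 ⇒ p = 6/7, and the value is (-5)·(6/7) + 10 = 40/7.
For the defender: with q = P(Fortify), equating Land's and Sea's payoffs gives −q + 6 = 6q + 4 ⇒ q = 2/7.

40/7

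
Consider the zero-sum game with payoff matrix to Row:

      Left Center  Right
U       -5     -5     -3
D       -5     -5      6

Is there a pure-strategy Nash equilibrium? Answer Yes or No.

Row minima: U → -5, D → -5; maximin = -5.
Column maxima: Left → -5, Center → -5, Right → 6; minimax = -5.
maximin = minimax = -5, so a saddle point exists.

Yes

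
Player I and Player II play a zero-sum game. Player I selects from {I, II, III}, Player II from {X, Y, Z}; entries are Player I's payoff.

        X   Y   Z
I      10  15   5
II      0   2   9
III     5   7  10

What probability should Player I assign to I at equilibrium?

1/2

Row minima: I → 5, II → 0, III → 5; maximin = 5.
Column maxima: X → 10, Y → 15, Z → 10; minimax = 10.
5 ≠ 10, so there is no saddle point; optimal play is mixed.
II is strictly dominated by III, so Player I never plays it.
Y is strictly dominated by X (it gives Player I strictly more in every row), so Player II never plays it.
On the remaining 2×2 (I, III vs X, Z):
Let Player I play I with probability p. Expected payoff against X: 10p + 5(1−p) = 5p + 5; against Z: 5p + 10(1−p) = −5p + 10.
Setting these equal: 5p + 5 = −5p + 10 ⇒ 10p = 5 ⇒ p = 1/2, and the value is (5)·(1/2) + 5 = 15/2.
For Player II: with q = P(X), equating I's and III's payoffs gives 5q + 5 = −5q + 10 ⇒ q = 1/2.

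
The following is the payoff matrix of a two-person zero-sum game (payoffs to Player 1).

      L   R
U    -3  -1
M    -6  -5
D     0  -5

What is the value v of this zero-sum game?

Row minima: U → -3, M → -6, D → -5; maximin = -3.
Column maxima: L → 0, R → -1; minimax = -1.
-3 ≠ -1, so there is no saddle point; optimal play is mixed.
M is strictly dominated by U, so Player 1 never plays it.
On the remaining 2×2 (U, D vs L, R):
Let Player 1 play U with probability p. Expected payoff against L: (-3)p + 0(1−p) = −3p; against R: (-1)p + (-5)(1−p) = 4p − 5.
Setting these equal: −3p = 4p − 5 ⇒ −7p = -5 ⇒ p = 5/7, and the value is (-3)·(5/7) = -15/7.
For Player 2: with q = P(L), equating U's and D's payoffs gives −2q − 1 = 5q − 5 ⇒ q = 4/7.

-15/7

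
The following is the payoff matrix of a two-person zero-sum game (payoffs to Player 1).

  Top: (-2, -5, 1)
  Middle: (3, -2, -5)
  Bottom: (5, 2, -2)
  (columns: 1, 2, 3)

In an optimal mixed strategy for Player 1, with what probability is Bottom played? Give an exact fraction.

Row minima: Top → -5, Middle → -5, Bottom → -2; maximin = -2.
Column maxima: 1 → 5, 2 → 2, 3 → 1; minimax = 1.
-2 ≠ 1, so there is no saddle point; optimal play is mixed.
Middle is strictly dominated by Bottom, so Player 1 never plays it.
1 is strictly dominated by 2 (it gives Player 1 strictly more in every row), so Player 2 never plays it.
On the remaining 2×2 (Top, Bottom vs 2, 3):
Let Player 1 play Top with probability p. Expected payoff against 2: (-5)p + 2(1−p) = −7p + 2; against 3: 1p + (-2)(1−p) = 3p − 2.
Setting these equal: −7p + 2 = 3p − 2 ⇒ −10p = -4 ⇒ p = 2/5, and the value is (-7)·(2/5) + 2 = -4/5.
For Player 2: with q = P(2), equating Top's and Bottom's payoffs gives −6q + 1 = 4q − 2 ⇒ q = 3/10.

3/5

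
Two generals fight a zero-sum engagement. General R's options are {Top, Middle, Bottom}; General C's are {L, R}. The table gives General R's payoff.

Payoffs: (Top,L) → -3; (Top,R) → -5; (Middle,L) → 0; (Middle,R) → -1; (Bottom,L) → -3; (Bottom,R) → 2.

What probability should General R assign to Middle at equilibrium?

5/6

Row minima: Top → -5, Middle → -1, Bottom → -3; maximin = -1.
Column maxima: L → 0, R → 2; minimax = 0.
-1 ≠ 0, so there is no saddle point; optimal play is mixed.
Top is strictly dominated by Middle, so General R never plays it.
On the remaining 2×2 (Middle, Bottom vs L, R):
Let General R play Middle with probability p. Expected payoff against L: 0p + (-3)(1−p) = 3p − 3; against R: (-1)p + 2(1−p) = −3p + 2.
Setting these equal: 3p − 3 = −3p + 2 ⇒ 6p = 5 ⇒ p = 5/6, and the value is (3)·(5/6) − 3 = -1/2.
For General C: with q = P(L), equating Middle's and Bottom's payoffs gives q − 1 = −5q + 2 ⇒ q = 1/2.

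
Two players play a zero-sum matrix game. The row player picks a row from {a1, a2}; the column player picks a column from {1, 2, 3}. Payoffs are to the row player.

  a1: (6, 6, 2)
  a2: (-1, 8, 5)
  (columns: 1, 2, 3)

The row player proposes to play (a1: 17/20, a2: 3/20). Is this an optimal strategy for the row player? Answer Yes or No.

Against 1 this mix gives (17/20)·6 + (3/20)·(-1) = 99/20.
Against 2 this mix gives (17/20)·6 + (3/20)·8 = 63/10.
Against 3 this mix gives (17/20)·2 + (3/20)·5 = 49/20.
The column player will play 3, holding the row player to 49/20. Shifting weight toward the row that does better against 3 would raise this floor (the equalizing mix achieves 16/5 against both 3 and 1), so the proposed strategy is not optimal.

No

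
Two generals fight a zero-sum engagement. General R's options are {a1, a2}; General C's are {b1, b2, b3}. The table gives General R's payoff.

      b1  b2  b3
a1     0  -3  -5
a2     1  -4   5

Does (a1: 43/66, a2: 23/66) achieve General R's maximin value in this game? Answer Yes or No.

No

Against b1 this mix gives (43/66)·0 + (23/66)·1 = 23/66.
Against b2 this mix gives (43/66)·(-3) + (23/66)·(-4) = -221/66.
Against b3 this mix gives (43/66)·(-5) + (23/66)·5 = -50/33.
General C will play b2, holding General R to -221/66. Shifting weight toward the row that does better against b2 would raise this floor (the equalizing mix achieves -35/11 against both b2 and b3), so the proposed strategy is not optimal.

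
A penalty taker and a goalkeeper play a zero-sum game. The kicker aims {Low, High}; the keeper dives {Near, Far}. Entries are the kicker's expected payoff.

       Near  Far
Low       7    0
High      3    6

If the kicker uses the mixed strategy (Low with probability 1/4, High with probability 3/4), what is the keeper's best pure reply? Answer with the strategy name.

Near

If the keeper plays Near, the kicker's expected payoff is (1/4)·7 + (3/4)·3 = 4.
If the keeper plays Far, the kicker's expected payoff is (1/4)·0 + (3/4)·6 = 9/2.
The keeper minimizes the kicker's payoff; the smallest is 4, so the best response is Near.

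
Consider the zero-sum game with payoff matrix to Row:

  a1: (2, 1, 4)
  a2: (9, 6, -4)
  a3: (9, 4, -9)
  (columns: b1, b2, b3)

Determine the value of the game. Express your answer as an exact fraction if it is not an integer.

28/13

Row minima: a1 → 1, a2 → -4, a3 → -9; maximin = 1.
Column maxima: b1 → 9, b2 → 6, b3 → 4; minimax = 4.
1 ≠ 4, so there is no saddle point; optimal play is mixed.
b1 is strictly dominated by b2 (it gives Row strictly more in every row), so Column never plays it.
With b1 eliminated, a3 is strictly dominated by a2 (a2 gives Row strictly more in every remaining column), so Row never plays it.
On the remaining 2×2 (a1, a2 vs b2, b3):
Let Row play a1 with probability p. Expected payoff against b2: 1p + 6(1−p) = −5p + 6; against b3: 4p + (-4)(1−p) = 8p − 4.
Setting these equal: −5p + 6 = 8p − 4 ⇒ −13p = -10 ⇒ p = 10/13, and the value is (-5)·(10/13) + 6 = 28/13.
For Column: with q = P(b2), equating a1's and a2's payoffs gives −3q + 4 = 10q − 4 ⇒ q = 8/13.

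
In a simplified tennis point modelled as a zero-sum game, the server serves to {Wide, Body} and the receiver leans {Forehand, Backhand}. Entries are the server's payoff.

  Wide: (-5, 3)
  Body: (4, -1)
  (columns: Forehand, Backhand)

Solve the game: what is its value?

7/13

Row minima: Wide → -5, Body → -1; maximin = -1.
Column maxima: Forehand → 4, Backhand → 3; minimax = 3.
-1 ≠ 3, so there is no saddle point; optimal play is mixed.
Let the server play Wide with probability p. Expected payoff against Forehand: (-5)p + 4(1−p) = −9p + 4; against Backhand: 3p + (-1)(1−p) = 4p − 1.
Setting these equal: −9p + 4 = 4p − 1 ⇒ −13p = -5 ⇒ p = 5/13, and the value is (-9)·(5/13) + 4 = 7/13.
For the receiver: with q = P(Forehand), equating Wide's and Body's payoffs gives −8q + 3 = 5q − 1 ⇒ q = 4/13.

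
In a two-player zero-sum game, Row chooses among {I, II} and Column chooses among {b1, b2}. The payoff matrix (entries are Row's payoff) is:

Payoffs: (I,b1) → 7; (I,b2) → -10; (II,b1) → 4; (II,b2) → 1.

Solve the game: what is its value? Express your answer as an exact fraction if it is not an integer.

Row minima: I → -10, II → 1; maximin = 1.
Column maxima: b1 → 7, b2 → 1; minimax = 1.
Since maximin = minimax = 1, there is a saddle point and the value is 1.

1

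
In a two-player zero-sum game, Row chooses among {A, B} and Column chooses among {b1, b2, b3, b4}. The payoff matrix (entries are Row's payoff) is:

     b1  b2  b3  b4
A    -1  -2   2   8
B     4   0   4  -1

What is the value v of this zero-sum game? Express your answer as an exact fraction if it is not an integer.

Row minima: A → -2, B → -1; maximin = -1.
Column maxima: b1 → 4, b2 → 0, b3 → 4, b4 → 8; minimax = 0.
-1 ≠ 0, so there is no saddle point; optimal play is mixed.
b1 is strictly dominated by b2 (it gives Row strictly more in every row), so Column never plays it.
b3 is strictly dominated by b2 (it gives Row strictly more in every row), so Column never plays it.
On the remaining 2×2 (A, B vs b2, b4):
Let Row play A with probability p. Expected payoff against b2: (-2)p + 0(1−p) = −2p; against b4: 8p + (-1)(1−p) = 9p − 1.
Setting these equal: −2p = 9p − 1 ⇒ −11p = -1 ⇒ p = 1/11, and the value is (-2)·(1/11) = -2/11.
For Column: with q = P(b2), equating A's and B's payoffs gives −10q + 8 = q − 1 ⇒ q = 9/11.

-2/11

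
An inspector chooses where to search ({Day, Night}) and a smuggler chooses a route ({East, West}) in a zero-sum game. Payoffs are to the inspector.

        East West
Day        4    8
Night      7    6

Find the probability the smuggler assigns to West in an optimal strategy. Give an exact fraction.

3/5

Row minima: Day → 4, Night → 6; maximin = 6.
Column maxima: East → 7, West → 8; minimax = 7.
6 ≠ 7, so there is no saddle point; optimal play is mixed.
Let the inspector play Day with probability p. Expected payoff against East: 4p + 7(1−p) = −3p + 7; against West: 8p + 6(1−p) = 2p + 6.
Setting these equal: −3p + 7 = 2p + 6 ⇒ −5p = -1 ⇒ p = 1/5, and the value is (-3)·(1/5) + 7 = 32/5.
For the smuggler: with q = P(East), equating Day's and Night's payoffs gives −4q + 8 = q + 6 ⇒ q = 2/5.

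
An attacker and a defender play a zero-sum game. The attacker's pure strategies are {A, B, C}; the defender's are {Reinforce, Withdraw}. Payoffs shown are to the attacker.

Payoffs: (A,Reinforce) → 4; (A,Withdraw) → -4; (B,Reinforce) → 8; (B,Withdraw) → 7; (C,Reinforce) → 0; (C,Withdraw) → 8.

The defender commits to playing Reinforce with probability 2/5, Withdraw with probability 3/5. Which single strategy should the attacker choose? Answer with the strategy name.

B

Expected payoff of A: (2/5)·4 + (3/5)·(-4) = -4/5.
Expected payoff of B: (2/5)·8 + (3/5)·7 = 37/5.
Expected payoff of C: (2/5)·0 + (3/5)·8 = 24/5.
The largest is 37/5, so the attacker's best response is B.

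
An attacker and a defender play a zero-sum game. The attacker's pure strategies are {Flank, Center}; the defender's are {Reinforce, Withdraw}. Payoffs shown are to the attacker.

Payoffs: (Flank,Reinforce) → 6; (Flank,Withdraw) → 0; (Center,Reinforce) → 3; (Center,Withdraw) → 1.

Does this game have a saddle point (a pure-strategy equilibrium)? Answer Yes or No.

Yes

Row minima: Flank → 0, Center → 1; maximin = 1.
Column maxima: Reinforce → 6, Withdraw → 1; minimax = 1.
maximin = minimax = 1, so a saddle point exists.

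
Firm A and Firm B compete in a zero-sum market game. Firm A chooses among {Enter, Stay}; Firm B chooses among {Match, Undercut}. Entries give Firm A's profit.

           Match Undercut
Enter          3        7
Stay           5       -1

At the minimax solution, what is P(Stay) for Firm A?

2/5

Row minima: Enter → 3, Stay → -1; maximin = 3.
Column maxima: Match → 5, Undercut → 7; minimax = 5.
3 ≠ 5, so there is no saddle point; optimal play is mixed.
Let Firm A play Enter with probability p. Expected payoff against Match: 3p + 5(1−p) = −2p + 5; against Undercut: 7p + (-1)(1−p) = 8p − 1.
Setting these equal: −2p + 5 = 8p − 1 ⇒ −10p = -6 ⇒ p = 3/5, and the value is (-2)·(3/5) + 5 = 19/5.
For Firm B: with q = P(Match), equating Enter's and Stay's payoffs gives −4q + 7 = 6q − 1 ⇒ q = 4/5.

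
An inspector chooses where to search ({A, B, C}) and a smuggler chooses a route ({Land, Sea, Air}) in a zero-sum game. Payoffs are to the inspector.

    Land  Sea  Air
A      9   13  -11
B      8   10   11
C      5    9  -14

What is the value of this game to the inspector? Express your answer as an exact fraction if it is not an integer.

Row minima: A → -11, B → 8, C → -14; maximin = 8.
Column maxima: Land → 9, Sea → 13, Air → 11; minimax = 9.
8 ≠ 9, so there is no saddle point; optimal play is mixed.
C is strictly dominated by A, so the inspector never plays it.
Sea is strictly dominated by Land (it gives the inspector strictly more in every row), so the smuggler never plays it.
On the remaining 2×2 (A, B vs Land, Air):
Let the inspector play A with probability p. Expected payoff against Land: 9p + 8(1−p) = p + 8; against Air: (-11)p + 11(1−p) = −22p + 11.
Setting these equal: p + 8 = −22p + 11 ⇒ 23p = 3 ⇒ p = 3/23, and the value is (1)·(3/23) + 8 = 187/23.
For the smuggler: with q = P(Land), equating A's and B's payoffs gives 20q − 11 = −3q + 11 ⇒ q = 22/23.

187/23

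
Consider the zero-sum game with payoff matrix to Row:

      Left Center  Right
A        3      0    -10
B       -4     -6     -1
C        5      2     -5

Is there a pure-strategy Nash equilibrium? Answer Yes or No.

No

Row minima: A → -10, B → -6, C → -5; maximin = -5.
Column maxima: Left → 5, Center → 2, Right → -1; minimax = -1.
-5 ≠ -1, so no pure-strategy equilibrium exists.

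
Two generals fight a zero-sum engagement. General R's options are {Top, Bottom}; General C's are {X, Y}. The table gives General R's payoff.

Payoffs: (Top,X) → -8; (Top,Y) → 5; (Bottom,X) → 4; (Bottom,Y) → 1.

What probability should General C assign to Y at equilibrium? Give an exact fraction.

Row minima: Top → -8, Bottom → 1; maximin = 1.
Column maxima: X → 4, Y → 5; minimax = 4.
1 ≠ 4, so there is no saddle point; optimal play is mixed.
Let General R play Top with probability p. Expected payoff against X: (-8)p + 4(1−p) = −12p + 4; against Y: 5p + 1(1−p) = 4p + 1.
Setting these equal: −12p + 4 = 4p + 1 ⇒ −16p = -3 ⇒ p = 3/16, and the value is (-12)·(3/16) + 4 = 7/4.
For General C: with q = P(X), equating Top's and Bottom's payoffs gives −13q + 5 = 3q + 1 ⇒ q = 1/4.

3/4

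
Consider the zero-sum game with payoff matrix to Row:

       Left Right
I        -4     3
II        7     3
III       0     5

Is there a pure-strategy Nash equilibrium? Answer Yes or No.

No

Row minima: I → -4, II → 3, III → 0; maximin = 3.
Column maxima: Left → 7, Right → 5; minimax = 5.
3 ≠ 5, so no pure-strategy equilibrium exists.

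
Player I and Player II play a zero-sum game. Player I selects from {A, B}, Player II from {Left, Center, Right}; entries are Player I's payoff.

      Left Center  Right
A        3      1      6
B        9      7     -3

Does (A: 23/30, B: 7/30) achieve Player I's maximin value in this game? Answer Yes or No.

Against Left this mix gives (23/30)·3 + (7/30)·9 = 22/5.
Against Center this mix gives (23/30)·1 + (7/30)·7 = 12/5.
Against Right this mix gives (23/30)·6 + (7/30)·(-3) = 39/10.
Player II will play Center, holding Player I to 12/5. Shifting weight toward the row that does better against Center would raise this floor (the equalizing mix achieves 3 against both Center and Right), so the proposed strategy is not optimal.

No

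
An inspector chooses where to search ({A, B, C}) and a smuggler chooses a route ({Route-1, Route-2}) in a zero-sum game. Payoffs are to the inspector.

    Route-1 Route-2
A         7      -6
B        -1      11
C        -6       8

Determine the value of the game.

Row minima: A → -6, B → -1, C → -6; maximin = -1.
Column maxima: Route-1 → 7, Route-2 → 11; minimax = 7.
-1 ≠ 7, so there is no saddle point; optimal play is mixed.
C is strictly dominated by B, so the inspector never plays it.
On the remaining 2×2 (A, B vs Route-1, Route-2):
Let the inspector play A with probability p. Expected payoff against Route-1: 7p + (-1)(1−p) = 8p − 1; against Route-2: (-6)p + 11(1−p) = −17p + 11.
Setting these equal: 8p − 1 = −17p + 11 ⇒ 25p = 12 ⇒ p = 12/25, and the value is (8)·(12/25) − 1 = 71/25.
For the smuggler: with q = P(Route-1), equating A's and B's payoffs gives 13q − 6 = −12q + 11 ⇒ q = 17/25.

71/25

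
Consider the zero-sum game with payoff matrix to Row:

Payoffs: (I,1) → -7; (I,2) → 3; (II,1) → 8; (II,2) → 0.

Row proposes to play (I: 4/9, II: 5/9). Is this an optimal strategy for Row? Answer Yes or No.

Yes

Against 1 this mix gives (4/9)·(-7) + (5/9)·8 = 4/3.
Against 2 this mix gives (4/9)·3 + (5/9)·0 = 4/3.
All of Column's active replies (1, 2) yield 4/3, and no column does worse for Row. The mix makes Column indifferent and guarantees 4/3, so it is optimal.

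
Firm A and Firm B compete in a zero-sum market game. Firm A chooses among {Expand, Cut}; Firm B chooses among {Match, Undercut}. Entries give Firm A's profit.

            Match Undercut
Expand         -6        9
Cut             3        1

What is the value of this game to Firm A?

33/17

Row minima: Expand → -6, Cut → 1; maximin = 1.
Column maxima: Match → 3, Undercut → 9; minimax = 3.
1 ≠ 3, so there is no saddle point; optimal play is mixed.
Let Firm A play Expand with probability p. Expected payoff against Match: (-6)p + 3(1−p) = −9p + 3; against Undercut: 9p + 1(1−p) = 8p + 1.
Setting these equal: −9p + 3 = 8p + 1 ⇒ −17p = -2 ⇒ p = 2/17, and the value is (-9)·(2/17) + 3 = 33/17.
For Firm B: with q = P(Match), equating Expand's and Cut's payoffs gives −15q + 9 = 2q + 1 ⇒ q = 8/17.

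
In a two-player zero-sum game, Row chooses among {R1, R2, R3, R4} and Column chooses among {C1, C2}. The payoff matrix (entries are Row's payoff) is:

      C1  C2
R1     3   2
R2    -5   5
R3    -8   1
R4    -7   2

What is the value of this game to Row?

25/11

Row minima: R1 → 2, R2 → -5, R3 → -8, R4 → -7; maximin = 2.
Column maxima: C1 → 3, C2 → 5; minimax = 3.
2 ≠ 3, so there is no saddle point; optimal play is mixed.
R3 is strictly dominated by R1, so Row never plays it.
R4 is strictly dominated by R2, so Row never plays it.
On the remaining 2×2 (R1, R2 vs C1, C2):
Let Row play R1 with probability p. Expected payoff against C1: 3p + (-5)(1−p) = 8p − 5; against C2: 2p + 5(1−p) = −3p + 5.
Setting these equal: 8p − 5 = −3p + 5 ⇒ 11p = 10 ⇒ p = 10/11, and the value is (8)·(10/11) − 5 = 25/11.
For Column: with q = P(C1), equating R1's and R2's payoffs gives q + 2 = −10q + 5 ⇒ q = 3/11.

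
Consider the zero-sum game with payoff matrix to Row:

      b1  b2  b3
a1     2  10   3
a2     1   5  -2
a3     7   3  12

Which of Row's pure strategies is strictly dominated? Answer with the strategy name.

a1 gives a strictly higher payoff than a2 against every column: 2 > 1, 10 > 5, 3 > -2.
So a2 is strictly dominated and Row never plays it.

a2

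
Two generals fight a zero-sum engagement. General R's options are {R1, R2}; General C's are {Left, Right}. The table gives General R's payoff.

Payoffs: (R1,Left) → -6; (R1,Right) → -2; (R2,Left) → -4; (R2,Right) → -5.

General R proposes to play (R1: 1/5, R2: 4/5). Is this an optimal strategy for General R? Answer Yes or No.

Against Left this mix gives (1/5)·(-6) + (4/5)·(-4) = -22/5.
Against Right this mix gives (1/5)·(-2) + (4/5)·(-5) = -22/5.
All of General C's active replies (Left, Right) yield -22/5, and no column does worse for General R. The mix makes General C indifferent and guarantees -22/5, so it is optimal.

Yes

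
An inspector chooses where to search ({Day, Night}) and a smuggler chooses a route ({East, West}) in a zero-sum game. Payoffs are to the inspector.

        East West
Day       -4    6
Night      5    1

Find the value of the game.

Row minima: Day → -4, Night → 1; maximin = 1.
Column maxima: East → 5, West → 6; minimax = 5.
1 ≠ 5, so there is no saddle point; optimal play is mixed.
Let the inspector play Day with probability p. Expected payoff against East: (-4)p + 5(1−p) = −9p + 5; against West: 6p + 1(1−p) = 5p + 1.
Setting these equal: −9p + 5 = 5p + 1 ⇒ −14p = -4 ⇒ p = 2/7, and the value is (-9)·(2/7) + 5 = 17/7.
For the smuggler: with q = P(East), equating Day's and Night's payoffs gives −10q + 6 = 4q + 1 ⇒ q = 5/14.

17/7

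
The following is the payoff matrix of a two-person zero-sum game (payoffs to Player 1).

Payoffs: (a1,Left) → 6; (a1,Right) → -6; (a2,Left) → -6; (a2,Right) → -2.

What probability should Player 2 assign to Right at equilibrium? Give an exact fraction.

Row minima: a1 → -6, a2 → -6; maximin = -6.
Column maxima: Left → 6, Right → -2; minimax = -2.
-6 ≠ -2, so there is no saddle point; optimal play is mixed.
Let Player 1 play a1 with probability p. Expected payoff against Left: 6p + (-6)(1−p) = 12p − 6; against Right: (-6)p + (-2)(1−p) = −4p − 2.
Setting these equal: 12p − 6 = −4p − 2 ⇒ 16p = 4 ⇒ p = 1/4, and the value is (12)·(1/4) − 6 = -3.
For Player 2: with q = P(Left), equating a1's and a2's payoffs gives 12q − 6 = −4q − 2 ⇒ q = 1/4.

3/4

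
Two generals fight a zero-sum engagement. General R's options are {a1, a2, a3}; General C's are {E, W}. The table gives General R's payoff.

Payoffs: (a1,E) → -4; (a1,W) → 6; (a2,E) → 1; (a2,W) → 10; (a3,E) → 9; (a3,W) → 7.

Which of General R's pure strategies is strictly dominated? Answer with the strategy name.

a2 gives a strictly higher payoff than a1 against every column: 1 > -4, 10 > 6.
So a1 is strictly dominated and General R never plays it.

a1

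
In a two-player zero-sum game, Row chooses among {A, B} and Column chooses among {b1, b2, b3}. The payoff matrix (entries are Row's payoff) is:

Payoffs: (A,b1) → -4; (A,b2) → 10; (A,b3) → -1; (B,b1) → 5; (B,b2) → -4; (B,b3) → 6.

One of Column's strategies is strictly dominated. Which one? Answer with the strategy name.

b3

b1 holds Row's payoff strictly below b3 in every row: -4 < -1, 5 < 6.
So b3 is strictly dominated for Column.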